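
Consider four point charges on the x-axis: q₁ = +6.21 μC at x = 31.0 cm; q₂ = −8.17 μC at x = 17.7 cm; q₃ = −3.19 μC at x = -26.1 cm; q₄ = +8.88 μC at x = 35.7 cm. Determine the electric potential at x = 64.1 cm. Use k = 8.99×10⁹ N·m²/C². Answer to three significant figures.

2.60×10⁵ V

Electric potential is a scalar, so the contributions from each charge add algebraically: V = Σ kqᵢ/rᵢ.
Distances from the field point to each charge: r₁ = 0.331 m, r₂ = 0.464 m, r₃ = 0.902 m, r₄ = 0.284 m.
V = k[(6.21×10⁻⁶)/(0.331) + (-8.17×10⁻⁶)/(0.464) + (-3.19×10⁻⁶)/(0.902) + (8.88×10⁻⁶)/(0.284)] = 2.60×10⁵ V.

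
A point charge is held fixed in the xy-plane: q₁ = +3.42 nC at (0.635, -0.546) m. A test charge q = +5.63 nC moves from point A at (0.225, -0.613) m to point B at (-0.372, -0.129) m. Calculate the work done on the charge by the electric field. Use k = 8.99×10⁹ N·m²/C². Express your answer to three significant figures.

2.58×10⁻⁷ J

The work done by the electric force is W_field = −ΔU = −q(V_B − V_A) = q(V_A − V_B).
At A: distance to the source charge is 0.415 m; V_A = kq₁/r = 74.0 V.
At B: distance to the source charge is 1.09 m; V_B = kq₁/r = 28.2 V.
ΔV = V_B − V_A = -45.8 V.
W_field = −qΔV = −(5.63×10⁻⁹ C)(-45.8 V) = 2.58×10⁻⁷ J.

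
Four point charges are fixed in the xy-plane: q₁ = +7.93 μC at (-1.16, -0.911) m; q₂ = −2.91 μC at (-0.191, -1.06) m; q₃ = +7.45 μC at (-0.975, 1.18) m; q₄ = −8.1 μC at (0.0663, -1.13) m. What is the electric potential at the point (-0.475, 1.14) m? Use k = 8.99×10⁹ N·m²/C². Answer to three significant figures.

1.23×10⁵ V

Electric potential is a scalar, so the contributions from each charge add algebraically: V = Σ kqᵢ/rᵢ.
Distances from the field point to each charge: r₁ = 2.16 m, r₂ = 2.22 m, r₃ = 0.502 m, r₄ = 2.33 m.
V = k[(7.93×10⁻⁶)/(2.16) + (-2.91×10⁻⁶)/(2.22) + (7.45×10⁻⁶)/(0.502) + (-8.10×10⁻⁶)/(2.33)] = 1.23×10⁵ V.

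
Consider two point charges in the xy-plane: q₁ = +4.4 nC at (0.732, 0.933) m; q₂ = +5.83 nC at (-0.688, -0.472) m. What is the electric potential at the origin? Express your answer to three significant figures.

96.2 V

The total potential is the scalar sum of each charge's contribution, V = Σ kqᵢ/rᵢ.
Distances from the field point to each charge: r₁ = 1.19 m, r₂ = 0.834 m.
V = k[(4.40×10⁻⁹)/(1.19) + (5.83×10⁻⁹)/(0.834)] = 96.2 V.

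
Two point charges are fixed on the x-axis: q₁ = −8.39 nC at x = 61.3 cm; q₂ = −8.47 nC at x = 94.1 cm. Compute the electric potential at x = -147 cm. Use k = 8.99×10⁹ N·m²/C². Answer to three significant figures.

Electric potential is a scalar, so the contributions from each charge add algebraically: V = Σ kqᵢ/rᵢ.
Distances from the field point to each charge: r₁ = 2.08 m, r₂ = 2.41 m.
V = k[(-8.39×10⁻⁹)/(2.08) + (-8.47×10⁻⁹)/(2.41)] = -67.8 V.

-67.8 V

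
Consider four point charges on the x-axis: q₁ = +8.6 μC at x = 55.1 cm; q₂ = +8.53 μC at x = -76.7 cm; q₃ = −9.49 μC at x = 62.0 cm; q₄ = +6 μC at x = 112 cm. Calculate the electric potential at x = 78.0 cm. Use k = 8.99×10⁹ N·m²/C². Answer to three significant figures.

The total potential is the scalar sum of each charge's contribution, V = Σ kqᵢ/rᵢ.
Distances from the field point to each charge: r₁ = 0.229 m, r₂ = 1.55 m, r₃ = 0.160 m, r₄ = 0.340 m.
V = k[(8.60×10⁻⁶)/(0.229) + (8.53×10⁻⁶)/(1.55) + (-9.49×10⁻⁶)/(0.160) + (6.00×10⁻⁶)/(0.340)] = 1.26×10⁴ V.

1.26×10⁴ V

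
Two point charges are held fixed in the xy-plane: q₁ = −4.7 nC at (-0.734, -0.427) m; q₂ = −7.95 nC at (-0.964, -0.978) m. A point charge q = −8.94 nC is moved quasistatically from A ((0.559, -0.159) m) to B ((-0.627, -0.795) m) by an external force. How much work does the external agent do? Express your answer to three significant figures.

For quasistatic motion the external work equals the change in potential energy: W_ext = qΔV = q(V_B − V_A).
At A: distances to the source charges are 1.32 m, 1.73 m; V_A = Σ kqᵢ/rᵢ = -73.3 V.
At B: distances to the source charges are 0.383 m, 0.383 m; V_B = Σ kqᵢ/rᵢ = -297 V.
ΔV = V_B − V_A = -223 V.
W_ext = qΔV = (-8.94×10⁻⁹ C)(-223 V) = 2.00×10⁻⁶ J.

2.00×10⁻⁶ J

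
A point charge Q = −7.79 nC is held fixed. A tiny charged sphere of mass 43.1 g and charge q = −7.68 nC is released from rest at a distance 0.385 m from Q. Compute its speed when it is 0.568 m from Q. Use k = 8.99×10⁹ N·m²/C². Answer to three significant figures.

4.57×10⁻³ m/s

Only the electrostatic force acts, so mechanical energy is conserved: ½mv² = U₁ − U₂ = kQq(1/r₁ − 1/r₂).
U₁ − U₂ = (8.99×10⁹ N·m²/C²)(-7.79×10⁻⁹ C)(-7.68×10⁻⁹ C)(1/0.385 − 1/0.568) = 4.50×10⁻⁷ J.
v = √(2·4.50×10⁻⁷/0.0431) = 4.57×10⁻³ m/s.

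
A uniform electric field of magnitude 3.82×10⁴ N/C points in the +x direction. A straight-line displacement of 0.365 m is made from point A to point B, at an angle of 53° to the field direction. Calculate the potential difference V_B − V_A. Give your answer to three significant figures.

Only the component of displacement along E changes the potential: ΔV = −E·d·cosθ.
ΔV = −(3.82×10⁴ V/m)(0.365 m)cos53° = -8390 V.

-8390 V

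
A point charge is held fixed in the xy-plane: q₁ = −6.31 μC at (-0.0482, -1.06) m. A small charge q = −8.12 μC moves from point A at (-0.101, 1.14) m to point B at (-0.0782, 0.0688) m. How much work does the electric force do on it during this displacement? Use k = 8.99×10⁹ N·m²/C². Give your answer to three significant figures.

The work done by the electric force is W_field = −ΔU = −q(V_B − V_A) = q(V_A − V_B).
At A: distance to the source charge is 2.20 m; V_A = kq₁/r = -2.58×10⁴ V.
At B: distance to the source charge is 1.13 m; V_B = kq₁/r = -5.02×10⁴ V.
ΔV = V_B − V_A = -2.45×10⁴ V.
W_field = −qΔV = −(-8.12×10⁻⁶ C)(-2.45×10⁴ V) = -0.199 J.

-0.199 J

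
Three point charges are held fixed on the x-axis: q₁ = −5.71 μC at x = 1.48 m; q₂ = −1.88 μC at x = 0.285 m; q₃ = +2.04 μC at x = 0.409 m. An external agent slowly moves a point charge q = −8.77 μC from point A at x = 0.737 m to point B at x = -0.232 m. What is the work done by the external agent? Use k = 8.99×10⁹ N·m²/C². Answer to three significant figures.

For quasistatic motion the external work equals the change in potential energy: W_ext = qΔV = q(V_B − V_A).
At A: distances to the source charges are 0.743 m, 0.452 m, 0.328 m; V_A = Σ kqᵢ/rᵢ = -5.06×10⁴ V.
At B: distances to the source charges are 1.71 m, 0.517 m, 0.641 m; V_B = Σ kqᵢ/rᵢ = -3.41×10⁴ V.
ΔV = V_B − V_A = 1.65×10⁴ V.
W_ext = qΔV = (-8.77×10⁻⁶ C)(1.65×10⁴ V) = -0.145 J.

-0.145 J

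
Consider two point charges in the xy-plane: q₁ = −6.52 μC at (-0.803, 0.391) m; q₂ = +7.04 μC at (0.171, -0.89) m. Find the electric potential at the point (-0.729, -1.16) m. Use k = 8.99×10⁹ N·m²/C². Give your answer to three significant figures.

2.96×10⁴ V

Electric potential is a scalar, so the contributions from each charge add algebraically: V = Σ kqᵢ/rᵢ.
Distances from the field point to each charge: r₁ = 1.55 m, r₂ = 0.940 m.
V = k[(-6.52×10⁻⁶)/(1.55) + (7.04×10⁻⁶)/(0.940)] = 2.96×10⁴ V.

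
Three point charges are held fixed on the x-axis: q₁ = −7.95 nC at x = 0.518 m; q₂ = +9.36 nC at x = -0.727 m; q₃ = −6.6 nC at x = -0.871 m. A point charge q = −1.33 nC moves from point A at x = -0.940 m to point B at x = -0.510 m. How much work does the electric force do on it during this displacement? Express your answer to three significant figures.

8.88×10⁻⁷ J

The work done by the electric force is W_field = −ΔU = −q(V_B − V_A) = q(V_A − V_B).
At A: distances to the source charges are 1.46 m, 0.213 m, 0.0690 m; V_A = Σ kqᵢ/rᵢ = -514 V.
At B: distances to the source charges are 1.03 m, 0.217 m, 0.361 m; V_B = Σ kqᵢ/rᵢ = 154 V.
ΔV = V_B − V_A = 668 V.
W_field = −qΔV = −(-1.33×10⁻⁹ C)(668 V) = 8.88×10⁻⁷ J.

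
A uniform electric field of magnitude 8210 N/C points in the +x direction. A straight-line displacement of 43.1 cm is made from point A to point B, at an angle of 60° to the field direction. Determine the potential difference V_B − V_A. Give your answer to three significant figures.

-1770 V

Only the component of displacement along E changes the potential: ΔV = −E·d·cosθ.
ΔV = −(8210 V/m)(0.431 m)cos60° = -1770 V.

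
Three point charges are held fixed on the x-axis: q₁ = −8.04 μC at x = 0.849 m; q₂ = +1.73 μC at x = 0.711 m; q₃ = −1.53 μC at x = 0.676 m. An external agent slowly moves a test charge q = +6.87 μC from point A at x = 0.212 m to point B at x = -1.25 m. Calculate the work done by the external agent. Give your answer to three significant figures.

0.538 J

For quasistatic motion the external work equals the change in potential energy: W_ext = qΔV = q(V_B − V_A).
At A: distances to the source charges are 0.637 m, 0.499 m, 0.464 m; V_A = Σ kqᵢ/rᵢ = -1.12×10⁵ V.
At B: distances to the source charges are 2.10 m, 1.96 m, 1.93 m; V_B = Σ kqᵢ/rᵢ = -3.36×10⁴ V.
ΔV = V_B − V_A = 7.83×10⁴ V.
W_ext = qΔV = (6.87×10⁻⁶ C)(7.83×10⁴ V) = 0.538 J.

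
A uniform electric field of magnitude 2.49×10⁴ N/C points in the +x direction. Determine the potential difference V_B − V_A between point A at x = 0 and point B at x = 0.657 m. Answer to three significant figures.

-1.64×10⁴ V

In a uniform field, potential decreases in the direction of E: V_B − V_A = −E·Δx.
V_B − V_A = −(2.49×10⁴ V/m)(0.657 m) = -1.64×10⁴ V.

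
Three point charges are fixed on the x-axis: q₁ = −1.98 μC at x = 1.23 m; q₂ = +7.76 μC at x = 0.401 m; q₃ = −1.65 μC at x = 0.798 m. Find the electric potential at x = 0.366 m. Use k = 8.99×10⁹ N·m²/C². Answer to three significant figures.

1.94×10⁶ V

The total potential is the scalar sum of each charge's contribution, V = Σ kqᵢ/rᵢ.
Distances from the field point to each charge: r₁ = 0.864 m, r₂ = 0.0350 m, r₃ = 0.432 m.
V = k[(-1.98×10⁻⁶)/(0.864) + (7.76×10⁻⁶)/(0.0350) + (-1.65×10⁻⁶)/(0.432)] = 1.94×10⁶ V.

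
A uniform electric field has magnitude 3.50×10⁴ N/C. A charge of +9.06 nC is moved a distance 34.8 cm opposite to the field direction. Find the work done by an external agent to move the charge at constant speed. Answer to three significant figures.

1.10×10⁻⁴ J

The potential change for a displacement 34.8 cm opposite to the field direction is ΔV = +Ed = 1.22×10⁴ V.
W_ext = qΔV = 1.10×10⁻⁴ J.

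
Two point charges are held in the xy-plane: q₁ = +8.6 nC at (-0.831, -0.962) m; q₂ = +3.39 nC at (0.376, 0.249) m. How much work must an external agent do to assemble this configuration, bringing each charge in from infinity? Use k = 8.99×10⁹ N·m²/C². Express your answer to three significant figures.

The assembly work is the sum of pairwise potential energies, U = Σ_{i<j} kqᵢqⱼ/rᵢⱼ.
Pair separations: r₁₂ = 1.71 m.
U = (1.53×10⁻⁷) = 1.53×10⁻⁷ J.

1.53×10⁻⁷ J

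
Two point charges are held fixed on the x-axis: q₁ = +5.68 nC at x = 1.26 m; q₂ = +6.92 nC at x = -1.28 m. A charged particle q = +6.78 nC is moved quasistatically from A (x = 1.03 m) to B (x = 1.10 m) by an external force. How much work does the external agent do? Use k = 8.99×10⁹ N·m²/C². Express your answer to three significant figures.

6.53×10⁻⁷ J

For quasistatic motion the external work equals the change in potential energy: W_ext = qΔV = q(V_B − V_A).
At A: distances to the source charges are 0.230 m, 2.31 m; V_A = Σ kqᵢ/rᵢ = 249 V.
At B: distances to the source charges are 0.160 m, 2.38 m; V_B = Σ kqᵢ/rᵢ = 345 V.
ΔV = V_B − V_A = 96.3 V.
W_ext = qΔV = (6.78×10⁻⁹ C)(96.3 V) = 6.53×10⁻⁷ J.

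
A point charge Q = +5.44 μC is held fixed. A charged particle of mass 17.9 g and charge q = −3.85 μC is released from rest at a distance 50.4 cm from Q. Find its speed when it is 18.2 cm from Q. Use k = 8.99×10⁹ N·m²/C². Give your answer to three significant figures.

Only the electrostatic force acts, so mechanical energy is conserved: ½mv² = U₁ − U₂ = kQq(1/r₁ − 1/r₂).
U₁ − U₂ = (8.99×10⁹ N·m²/C²)(5.44×10⁻⁶ C)(-3.85×10⁻⁶ C)(1/0.504 − 1/0.182) = 0.661 J.
v = √(2·0.661/0.0179) = 8.59 m/s.

8.59 m/s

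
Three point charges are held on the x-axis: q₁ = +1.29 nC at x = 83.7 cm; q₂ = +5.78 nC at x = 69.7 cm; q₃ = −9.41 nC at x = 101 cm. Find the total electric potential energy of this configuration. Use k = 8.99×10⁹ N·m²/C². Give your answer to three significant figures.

The work to assemble the configuration equals its total potential energy, U = Σ kqᵢqⱼ/rᵢⱼ over all pairs.
Pair separations: r₁₂ = 0.140 m, r₁₃ = 0.173 m, r₂₃ = 0.313 m.
U = (4.79×10⁻⁷) + (-6.31×10⁻⁷) + (-1.56×10⁻⁶) = -1.71×10⁻⁶ J.

-1.71×10⁻⁶ J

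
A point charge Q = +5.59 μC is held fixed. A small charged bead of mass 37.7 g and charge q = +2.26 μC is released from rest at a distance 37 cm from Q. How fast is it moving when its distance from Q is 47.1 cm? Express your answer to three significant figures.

Only the electrostatic force acts, so mechanical energy is conserved: ½mv² = U₁ − U₂ = kQq(1/r₁ − 1/r₂).
U₁ − U₂ = (8.99×10⁹ N·m²/C²)(5.59×10⁻⁶ C)(2.26×10⁻⁶ C)(1/0.370 − 1/0.471) = 0.0658 J.
v = √(2·0.0658/0.0377) = 1.87 m/s.

1.87 m/s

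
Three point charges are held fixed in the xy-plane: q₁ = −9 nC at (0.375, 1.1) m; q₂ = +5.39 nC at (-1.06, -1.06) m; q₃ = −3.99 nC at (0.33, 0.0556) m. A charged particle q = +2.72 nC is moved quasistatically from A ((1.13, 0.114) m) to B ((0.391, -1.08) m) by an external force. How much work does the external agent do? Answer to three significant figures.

For quasistatic motion the external work equals the change in potential energy: W_ext = qΔV = q(V_B − V_A).
At A: distances to the source charges are 1.24 m, 2.48 m, 0.802 m; V_A = Σ kqᵢ/rᵢ = -90.4 V.
At B: distances to the source charges are 2.18 m, 1.45 m, 1.14 m; V_B = Σ kqᵢ/rᵢ = -35.3 V.
ΔV = V_B − V_A = 55.1 V.
W_ext = qΔV = (2.72×10⁻⁹ C)(55.1 V) = 1.50×10⁻⁷ J.

1.50×10⁻⁷ J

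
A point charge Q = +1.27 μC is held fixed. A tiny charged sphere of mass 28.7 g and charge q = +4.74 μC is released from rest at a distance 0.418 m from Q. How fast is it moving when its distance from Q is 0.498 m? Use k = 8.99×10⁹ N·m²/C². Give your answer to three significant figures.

1.20 m/s

Only the electrostatic force acts, so mechanical energy is conserved: ½mv² = U₁ − U₂ = kQq(1/r₁ − 1/r₂).
U₁ − U₂ = (8.99×10⁹ N·m²/C²)(1.27×10⁻⁶ C)(4.74×10⁻⁶ C)(1/0.418 − 1/0.498) = 0.0208 J.
v = √(2·0.0208/0.0287) = 1.20 m/s.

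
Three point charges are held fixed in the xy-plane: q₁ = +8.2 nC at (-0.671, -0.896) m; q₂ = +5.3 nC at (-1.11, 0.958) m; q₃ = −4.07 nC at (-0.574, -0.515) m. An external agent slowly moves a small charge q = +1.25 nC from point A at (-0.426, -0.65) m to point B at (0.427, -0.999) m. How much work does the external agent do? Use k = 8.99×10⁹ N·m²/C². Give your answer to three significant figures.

-4.82×10⁻⁹ J

For quasistatic motion the external work equals the change in potential energy: W_ext = qΔV = q(V_B − V_A).
At A: distances to the source charges are 0.347 m, 1.75 m, 0.200 m; V_A = Σ kqᵢ/rᵢ = 56.9 V.
At B: distances to the source charges are 1.10 m, 2.49 m, 1.11 m; V_B = Σ kqᵢ/rᵢ = 53.1 V.
ΔV = V_B − V_A = -3.86 V.
W_ext = qΔV = (1.25×10⁻⁹ C)(-3.86 V) = -4.82×10⁻⁹ J.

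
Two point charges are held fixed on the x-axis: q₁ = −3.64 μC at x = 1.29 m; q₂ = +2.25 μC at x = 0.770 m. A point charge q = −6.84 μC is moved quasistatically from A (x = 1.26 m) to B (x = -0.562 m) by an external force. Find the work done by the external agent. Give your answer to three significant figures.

For quasistatic motion the external work equals the change in potential energy: W_ext = qΔV = q(V_B − V_A).
At A: distances to the source charges are 0.0300 m, 0.490 m; V_A = Σ kqᵢ/rᵢ = -1.05×10⁶ V.
At B: distances to the source charges are 1.85 m, 1.33 m; V_B = Σ kqᵢ/rᵢ = -2480 V.
ΔV = V_B − V_A = 1.05×10⁶ V.
W_ext = qΔV = (-6.84×10⁻⁶ C)(1.05×10⁶ V) = -7.16 J.

-7.16 J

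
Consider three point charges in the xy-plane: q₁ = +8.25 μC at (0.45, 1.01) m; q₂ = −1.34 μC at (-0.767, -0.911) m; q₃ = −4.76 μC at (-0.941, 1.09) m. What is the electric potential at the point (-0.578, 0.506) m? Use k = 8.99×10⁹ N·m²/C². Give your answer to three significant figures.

-5880 V

The total potential is the scalar sum of each charge's contribution, V = Σ kqᵢ/rᵢ.
Distances from the field point to each charge: r₁ = 1.14 m, r₂ = 1.43 m, r₃ = 0.688 m.
V = k[(8.25×10⁻⁶)/(1.14) + (-1.34×10⁻⁶)/(1.43) + (-4.76×10⁻⁶)/(0.688)] = -5880 V.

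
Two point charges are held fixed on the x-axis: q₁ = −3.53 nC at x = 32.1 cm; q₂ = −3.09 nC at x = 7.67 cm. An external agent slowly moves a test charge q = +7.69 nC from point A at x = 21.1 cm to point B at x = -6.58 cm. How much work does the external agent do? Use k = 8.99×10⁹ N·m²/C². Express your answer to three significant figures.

For quasistatic motion the external work equals the change in potential energy: W_ext = qΔV = q(V_B − V_A).
At A: distances to the source charges are 0.110 m, 0.134 m; V_A = Σ kqᵢ/rᵢ = -495 V.
At B: distances to the source charges are 0.387 m, 0.143 m; V_B = Σ kqᵢ/rᵢ = -277 V.
ΔV = V_B − V_A = 218 V.
W_ext = qΔV = (7.69×10⁻⁹ C)(218 V) = 1.68×10⁻⁶ J.

1.68×10⁻⁶ J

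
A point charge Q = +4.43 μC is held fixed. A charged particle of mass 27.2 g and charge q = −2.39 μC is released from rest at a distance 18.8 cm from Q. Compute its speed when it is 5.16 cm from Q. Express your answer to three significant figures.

Only the electrostatic force acts, so mechanical energy is conserved: ½mv² = U₁ − U₂ = kQq(1/r₁ − 1/r₂).
U₁ − U₂ = (8.99×10⁹ N·m²/C²)(4.43×10⁻⁶ C)(-2.39×10⁻⁶ C)(1/0.188 − 1/0.0516) = 1.34 J.
v = √(2·1.34/0.0272) = 9.92 m/s.

9.92 m/s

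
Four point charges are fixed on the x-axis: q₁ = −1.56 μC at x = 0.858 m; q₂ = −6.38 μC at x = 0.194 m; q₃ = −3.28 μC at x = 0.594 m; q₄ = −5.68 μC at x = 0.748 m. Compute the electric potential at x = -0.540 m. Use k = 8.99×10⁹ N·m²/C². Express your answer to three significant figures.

-1.54×10⁵ V

Electric potential is a scalar, so the contributions from each charge add algebraically: V = Σ kqᵢ/rᵢ.
Distances from the field point to each charge: r₁ = 1.40 m, r₂ = 0.734 m, r₃ = 1.13 m, r₄ = 1.29 m.
V = k[(-1.56×10⁻⁶)/(1.40) + (-6.38×10⁻⁶)/(0.734) + (-3.28×10⁻⁶)/(1.13) + (-5.68×10⁻⁶)/(1.29)] = -1.54×10⁵ V.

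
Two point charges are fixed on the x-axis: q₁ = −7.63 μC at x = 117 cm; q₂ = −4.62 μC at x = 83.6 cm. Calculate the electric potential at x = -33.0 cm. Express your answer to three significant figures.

Electric potential is a scalar, so the contributions from each charge add algebraically: V = Σ kqᵢ/rᵢ.
Distances from the field point to each charge: r₁ = 1.50 m, r₂ = 1.17 m.
V = k[(-7.63×10⁻⁶)/(1.50) + (-4.62×10⁻⁶)/(1.17)] = -8.13×10⁴ V.

-8.13×10⁴ V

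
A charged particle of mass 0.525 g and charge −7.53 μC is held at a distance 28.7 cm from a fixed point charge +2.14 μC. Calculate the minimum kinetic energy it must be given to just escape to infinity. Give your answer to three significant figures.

0.505 J

To just escape, total mechanical energy must reach zero at infinity: ½mv²_min + U = 0, so ½mv²_min = −U = |kQq|/r.
|U| = |kQq|/r = (8.99×10⁹ N·m²/C²)(2.14×10⁻⁶)(7.53×10⁻⁶)/(0.287) = 0.505 J.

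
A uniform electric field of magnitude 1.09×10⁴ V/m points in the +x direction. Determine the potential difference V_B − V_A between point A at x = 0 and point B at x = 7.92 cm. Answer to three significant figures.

-863 V

In a uniform field, potential decreases in the direction of E: V_B − V_A = −E·Δx.
V_B − V_A = −(1.09×10⁴ V/m)(0.0792 m) = -863 V.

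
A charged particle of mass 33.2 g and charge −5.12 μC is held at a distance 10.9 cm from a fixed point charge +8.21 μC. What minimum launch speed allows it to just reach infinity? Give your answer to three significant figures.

14.5 m/s

To just escape, total mechanical energy must reach zero at infinity: ½mv²_min + U = 0, so ½mv²_min = −U = |kQq|/r.
|U| = |kQq|/r = (8.99×10⁹ N·m²/C²)(8.21×10⁻⁶)(5.12×10⁻⁶)/(0.109) = 3.47 J.
v_min = √(2|U|/m) = √(2·3.47/0.0332) = 14.5 m/s.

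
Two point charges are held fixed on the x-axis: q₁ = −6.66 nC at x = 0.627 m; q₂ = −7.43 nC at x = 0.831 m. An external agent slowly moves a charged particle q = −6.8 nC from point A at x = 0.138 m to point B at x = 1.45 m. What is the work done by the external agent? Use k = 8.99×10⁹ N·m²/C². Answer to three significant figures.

-2.60×10⁻⁷ J

For quasistatic motion the external work equals the change in potential energy: W_ext = qΔV = q(V_B − V_A).
At A: distances to the source charges are 0.489 m, 0.693 m; V_A = Σ kqᵢ/rᵢ = -219 V.
At B: distances to the source charges are 0.823 m, 0.619 m; V_B = Σ kqᵢ/rᵢ = -181 V.
ΔV = V_B − V_A = 38.2 V.
W_ext = qΔV = (-6.80×10⁻⁹ C)(38.2 V) = -2.60×10⁻⁷ J.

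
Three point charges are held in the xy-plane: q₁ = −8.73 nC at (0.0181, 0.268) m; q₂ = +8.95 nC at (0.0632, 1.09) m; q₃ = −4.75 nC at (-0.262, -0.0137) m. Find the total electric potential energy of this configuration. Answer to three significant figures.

The assembly work is the sum of pairwise potential energies, U = Σ_{i<j} kqᵢqⱼ/rᵢⱼ.
Pair separations: r₁₂ = 0.823 m, r₁₃ = 0.397 m, r₂₃ = 1.15 m.
U = (-8.53×10⁻⁷) + (9.38×10⁻⁷) + (-3.32×10⁻⁷) = -2.47×10⁻⁷ J.

-2.47×10⁻⁷ J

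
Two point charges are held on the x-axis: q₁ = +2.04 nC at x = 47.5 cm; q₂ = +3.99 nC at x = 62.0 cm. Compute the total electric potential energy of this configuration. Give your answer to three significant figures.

The assembly work is the sum of pairwise potential energies, U = Σ_{i<j} kqᵢqⱼ/rᵢⱼ.
Pair separations: r₁₂ = 0.145 m.
U = (5.05×10⁻⁷) = 5.05×10⁻⁷ J.

5.05×10⁻⁷ J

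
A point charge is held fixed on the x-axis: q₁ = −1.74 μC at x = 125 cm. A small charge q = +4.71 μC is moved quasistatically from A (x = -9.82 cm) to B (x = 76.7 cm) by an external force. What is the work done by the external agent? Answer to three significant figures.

For quasistatic motion the external work equals the change in potential energy: W_ext = qΔV = q(V_B − V_A).
At A: distance to the source charge is 1.35 m; V_A = kq₁/r = -1.16×10⁴ V.
At B: distance to the source charge is 0.483 m; V_B = kq₁/r = -3.24×10⁴ V.
ΔV = V_B − V_A = -2.08×10⁴ V.
W_ext = qΔV = (4.71×10⁻⁶ C)(-2.08×10⁴ V) = -0.0979 J.

-0.0979 J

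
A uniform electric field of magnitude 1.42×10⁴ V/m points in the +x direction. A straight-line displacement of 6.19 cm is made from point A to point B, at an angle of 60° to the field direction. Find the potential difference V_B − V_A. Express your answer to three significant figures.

Only the component of displacement along E changes the potential: ΔV = −E·d·cosθ.
ΔV = −(1.42×10⁴ V/m)(0.0619 m)cos60° = -439 V.

-439 V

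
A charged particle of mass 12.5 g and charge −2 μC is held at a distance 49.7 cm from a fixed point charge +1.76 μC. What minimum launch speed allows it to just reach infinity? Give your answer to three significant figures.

To just escape, total mechanical energy must reach zero at infinity: ½mv²_min + U = 0, so ½mv²_min = −U = |kQq|/r.
|U| = |kQq|/r = (8.99×10⁹ N·m²/C²)(1.76×10⁻⁶)(2.00×10⁻⁶)/(0.497) = 0.0637 J.
v_min = √(2|U|/m) = √(2·0.0637/0.0125) = 3.19 m/s.

3.19 m/s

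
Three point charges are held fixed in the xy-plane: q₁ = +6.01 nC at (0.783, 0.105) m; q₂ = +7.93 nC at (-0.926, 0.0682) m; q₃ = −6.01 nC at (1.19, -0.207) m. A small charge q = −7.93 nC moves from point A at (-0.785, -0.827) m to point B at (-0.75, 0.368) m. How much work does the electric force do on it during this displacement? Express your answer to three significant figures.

1.04×10⁻⁶ J

The work done by the electric force is W_field = −ΔU = −q(V_B − V_A) = q(V_A − V_B).
At A: distances to the source charges are 1.82 m, 0.906 m, 2.07 m; V_A = Σ kqᵢ/rᵢ = 82.2 V.
At B: distances to the source charges are 1.56 m, 0.348 m, 2.02 m; V_B = Σ kqᵢ/rᵢ = 213 V.
ΔV = V_B − V_A = 131 V.
W_field = −qΔV = −(-7.93×10⁻⁹ C)(131 V) = 1.04×10⁻⁶ J.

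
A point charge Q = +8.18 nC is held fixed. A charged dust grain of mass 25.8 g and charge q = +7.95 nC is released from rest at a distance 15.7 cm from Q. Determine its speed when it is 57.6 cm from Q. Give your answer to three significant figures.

0.0145 m/s

Only the electrostatic force acts, so mechanical energy is conserved: ½mv² = U₁ − U₂ = kQq(1/r₁ − 1/r₂).
U₁ − U₂ = (8.99×10⁹ N·m²/C²)(8.18×10⁻⁹ C)(7.95×10⁻⁹ C)(1/0.157 − 1/0.576) = 2.71×10⁻⁶ J.
v = √(2·2.71×10⁻⁶/0.0258) = 0.0145 m/s.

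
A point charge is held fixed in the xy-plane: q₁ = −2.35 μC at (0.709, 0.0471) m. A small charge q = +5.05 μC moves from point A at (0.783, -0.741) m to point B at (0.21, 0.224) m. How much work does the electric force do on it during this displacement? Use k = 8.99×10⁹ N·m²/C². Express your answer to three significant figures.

The work done by the electric force is W_field = −ΔU = −q(V_B − V_A) = q(V_A − V_B).
At A: distance to the source charge is 0.792 m; V_A = kq₁/r = -2.67×10⁴ V.
At B: distance to the source charge is 0.529 m; V_B = kq₁/r = -3.99×10⁴ V.
ΔV = V_B − V_A = -1.32×10⁴ V.
W_field = −qΔV = −(5.05×10⁻⁶ C)(-1.32×10⁴ V) = 0.0667 J.

0.0667 J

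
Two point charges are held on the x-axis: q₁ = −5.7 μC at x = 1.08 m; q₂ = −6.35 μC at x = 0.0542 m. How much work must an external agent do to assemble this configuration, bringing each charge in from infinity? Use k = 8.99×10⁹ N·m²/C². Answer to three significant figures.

The assembly work is the sum of pairwise potential energies, U = Σ_{i<j} kqᵢqⱼ/rᵢⱼ.
Pair separations: r₁₂ = 1.03 m.
U = (0.317) = 0.317 J.

0.317 J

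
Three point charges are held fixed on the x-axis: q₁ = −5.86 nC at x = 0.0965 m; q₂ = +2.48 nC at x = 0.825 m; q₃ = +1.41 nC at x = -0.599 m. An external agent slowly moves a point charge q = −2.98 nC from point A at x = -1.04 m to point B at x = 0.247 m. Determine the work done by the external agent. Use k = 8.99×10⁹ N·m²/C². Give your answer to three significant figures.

8.67×10⁻⁷ J

For quasistatic motion the external work equals the change in potential energy: W_ext = qΔV = q(V_B − V_A).
At A: distances to the source charges are 1.14 m, 1.86 m, 0.441 m; V_A = Σ kqᵢ/rᵢ = -5.66 V.
At B: distances to the source charges are 0.150 m, 0.578 m, 0.846 m; V_B = Σ kqᵢ/rᵢ = -296 V.
ΔV = V_B − V_A = -291 V.
W_ext = qΔV = (-2.98×10⁻⁹ C)(-291 V) = 8.67×10⁻⁷ J.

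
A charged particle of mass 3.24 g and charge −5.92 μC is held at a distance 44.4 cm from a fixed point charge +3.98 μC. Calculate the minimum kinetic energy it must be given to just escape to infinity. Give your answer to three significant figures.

To just escape, total mechanical energy must reach zero at infinity: ½mv²_min + U = 0, so ½mv²_min = −U = |kQq|/r.
|U| = |kQq|/r = (8.99×10⁹ N·m²/C²)(3.98×10⁻⁶)(5.92×10⁻⁶)/(0.444) = 0.477 J.

0.477 J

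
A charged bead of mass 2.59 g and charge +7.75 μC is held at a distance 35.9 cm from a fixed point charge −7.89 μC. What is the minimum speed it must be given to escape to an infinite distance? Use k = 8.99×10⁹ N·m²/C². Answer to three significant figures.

34.4 m/s

To just escape, total mechanical energy must reach zero at infinity: ½mv²_min + U = 0, so ½mv²_min = −U = |kQq|/r.
|U| = |kQq|/r = (8.99×10⁹ N·m²/C²)(7.89×10⁻⁶)(7.75×10⁻⁶)/(0.359) = 1.53 J.
v_min = √(2|U|/m) = √(2·1.53/2.59×10⁻³) = 34.4 m/s.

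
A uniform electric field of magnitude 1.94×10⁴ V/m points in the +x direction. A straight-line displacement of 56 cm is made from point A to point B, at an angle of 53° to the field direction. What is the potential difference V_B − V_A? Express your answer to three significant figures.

Only the component of displacement along E changes the potential: ΔV = −E·d·cosθ.
ΔV = −(1.94×10⁴ V/m)(0.560 m)cos53° = -6540 V.

-6540 V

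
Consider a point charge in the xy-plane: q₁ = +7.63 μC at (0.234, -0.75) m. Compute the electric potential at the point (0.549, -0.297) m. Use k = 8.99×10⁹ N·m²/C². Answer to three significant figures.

Electric potential is a scalar, so the contributions from each charge add algebraically: V = Σ kqᵢ/rᵢ.
Distances from the field point to each charge: r₁ = 0.552 m.
V = k[(7.63×10⁻⁶)/(0.552)] = 1.24×10⁵ V.

1.24×10⁵ V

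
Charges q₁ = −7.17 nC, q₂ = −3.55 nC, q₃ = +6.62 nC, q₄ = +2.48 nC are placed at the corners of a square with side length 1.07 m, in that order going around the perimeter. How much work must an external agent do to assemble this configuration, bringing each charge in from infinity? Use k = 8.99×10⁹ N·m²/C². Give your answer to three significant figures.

-3.29×10⁻⁷ J

The work to assemble the configuration equals its total potential energy, U = Σ kqᵢqⱼ/rᵢⱼ over all pairs.
The four side pairs have separation 1.07 m and the two diagonal pairs 1.51 m.
Summing all 6 pair terms gives U = -3.29×10⁻⁷ J.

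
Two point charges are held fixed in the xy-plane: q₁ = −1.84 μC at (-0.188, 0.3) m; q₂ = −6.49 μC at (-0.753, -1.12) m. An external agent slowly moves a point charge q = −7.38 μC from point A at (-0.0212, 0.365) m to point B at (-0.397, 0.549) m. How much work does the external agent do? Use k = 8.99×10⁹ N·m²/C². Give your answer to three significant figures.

For quasistatic motion the external work equals the change in potential energy: W_ext = qΔV = q(V_B − V_A).
At A: distances to the source charges are 0.179 m, 1.66 m; V_A = Σ kqᵢ/rᵢ = -1.28×10⁵ V.
At B: distances to the source charges are 0.325 m, 1.71 m; V_B = Σ kqᵢ/rᵢ = -8.51×10⁴ V.
ΔV = V_B − V_A = 4.26×10⁴ V.
W_ext = qΔV = (-7.38×10⁻⁶ C)(4.26×10⁴ V) = -0.314 J.

-0.314 J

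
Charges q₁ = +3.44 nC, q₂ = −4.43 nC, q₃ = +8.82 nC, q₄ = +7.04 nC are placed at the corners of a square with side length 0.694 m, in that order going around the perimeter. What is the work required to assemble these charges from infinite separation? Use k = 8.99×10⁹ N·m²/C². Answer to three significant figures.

4.07×10⁻⁷ J

The assembly work is the sum of pairwise potential energies, U = Σ_{i<j} kqᵢqⱼ/rᵢⱼ.
The four side pairs have separation 0.694 m and the two diagonal pairs 0.981 m.
Summing all 6 pair terms gives U = 4.07×10⁻⁷ J.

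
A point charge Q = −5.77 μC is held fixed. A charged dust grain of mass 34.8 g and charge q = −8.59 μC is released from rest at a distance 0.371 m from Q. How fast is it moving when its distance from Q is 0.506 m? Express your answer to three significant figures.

Only the electrostatic force acts, so mechanical energy is conserved: ½mv² = U₁ − U₂ = kQq(1/r₁ − 1/r₂).
U₁ − U₂ = (8.99×10⁹ N·m²/C²)(-5.77×10⁻⁶ C)(-8.59×10⁻⁶ C)(1/0.371 − 1/0.506) = 0.320 J.
v = √(2·0.320/0.0348) = 4.29 m/s.

4.29 m/s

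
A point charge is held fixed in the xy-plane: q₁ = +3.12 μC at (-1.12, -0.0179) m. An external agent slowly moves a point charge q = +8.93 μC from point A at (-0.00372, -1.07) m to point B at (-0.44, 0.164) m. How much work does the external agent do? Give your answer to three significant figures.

For quasistatic motion the external work equals the change in potential energy: W_ext = qΔV = q(V_B − V_A).
At A: distance to the source charge is 1.53 m; V_A = kq₁/r = 1.83×10⁴ V.
At B: distance to the source charge is 0.704 m; V_B = kq₁/r = 3.98×10⁴ V.
ΔV = V_B − V_A = 2.16×10⁴ V.
W_ext = qΔV = (8.93×10⁻⁶ C)(2.16×10⁴ V) = 0.193 J.

0.193 J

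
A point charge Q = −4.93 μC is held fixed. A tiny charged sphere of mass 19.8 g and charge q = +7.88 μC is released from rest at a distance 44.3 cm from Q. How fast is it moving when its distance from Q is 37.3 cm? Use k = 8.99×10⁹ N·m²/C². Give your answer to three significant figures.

Only the electrostatic force acts, so mechanical energy is conserved: ½mv² = U₁ − U₂ = kQq(1/r₁ − 1/r₂).
U₁ − U₂ = (8.99×10⁹ N·m²/C²)(-4.93×10⁻⁶ C)(7.88×10⁻⁶ C)(1/0.443 − 1/0.373) = 0.148 J.
v = √(2·0.148/0.0198) = 3.87 m/s.

3.87 m/s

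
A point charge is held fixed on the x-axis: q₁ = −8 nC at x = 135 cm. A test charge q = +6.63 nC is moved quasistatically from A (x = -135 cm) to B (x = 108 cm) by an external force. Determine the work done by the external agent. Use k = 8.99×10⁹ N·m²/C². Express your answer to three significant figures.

-1.59×10⁻⁶ J

For quasistatic motion the external work equals the change in potential energy: W_ext = qΔV = q(V_B − V_A).
At A: distance to the source charge is 2.70 m; V_A = kq₁/r = -26.6 V.
At B: distance to the source charge is 0.270 m; V_B = kq₁/r = -266 V.
ΔV = V_B − V_A = -240 V.
W_ext = qΔV = (6.63×10⁻⁹ C)(-240 V) = -1.59×10⁻⁶ J.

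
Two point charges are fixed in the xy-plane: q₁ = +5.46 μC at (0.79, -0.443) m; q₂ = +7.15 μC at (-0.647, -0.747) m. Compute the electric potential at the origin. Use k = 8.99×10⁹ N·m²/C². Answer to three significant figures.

Electric potential is a scalar, so the contributions from each charge add algebraically: V = Σ kqᵢ/rᵢ.
Distances from the field point to each charge: r₁ = 0.906 m, r₂ = 0.988 m.
V = k[(5.46×10⁻⁶)/(0.906) + (7.15×10⁻⁶)/(0.988)] = 1.19×10⁵ V.

1.19×10⁵ V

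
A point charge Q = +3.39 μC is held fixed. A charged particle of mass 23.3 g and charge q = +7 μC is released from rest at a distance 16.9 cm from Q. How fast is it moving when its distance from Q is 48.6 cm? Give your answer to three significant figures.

8.41 m/s

Only the electrostatic force acts, so mechanical energy is conserved: ½mv² = U₁ − U₂ = kQq(1/r₁ − 1/r₂).
U₁ − U₂ = (8.99×10⁹ N·m²/C²)(3.39×10⁻⁶ C)(7.00×10⁻⁶ C)(1/0.169 − 1/0.486) = 0.823 J.
v = √(2·0.823/0.0233) = 8.41 m/s.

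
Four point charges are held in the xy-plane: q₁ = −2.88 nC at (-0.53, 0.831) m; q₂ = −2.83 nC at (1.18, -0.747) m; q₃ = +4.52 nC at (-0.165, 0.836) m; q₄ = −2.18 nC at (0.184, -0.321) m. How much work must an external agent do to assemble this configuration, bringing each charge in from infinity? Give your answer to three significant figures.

-3.25×10⁻⁷ J

The work to assemble the configuration equals its total potential energy, U = Σ kqᵢqⱼ/rᵢⱼ over all pairs.
Pair separations: r₁₂ = 2.33 m, r₁₃ = 0.365 m, r₁₄ = 1.36 m, r₂₃ = 2.08 m, r₂₄ = 1.08 m, r₃₄ = 1.21 m.
Summing all 6 pair terms gives U = -3.25×10⁻⁷ J.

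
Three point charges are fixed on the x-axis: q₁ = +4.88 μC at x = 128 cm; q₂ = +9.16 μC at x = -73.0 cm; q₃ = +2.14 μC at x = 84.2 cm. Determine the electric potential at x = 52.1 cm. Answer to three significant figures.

1.84×10⁵ V

The total potential is the scalar sum of each charge's contribution, V = Σ kqᵢ/rᵢ.
Distances from the field point to each charge: r₁ = 0.759 m, r₂ = 1.25 m, r₃ = 0.321 m.
V = k[(4.88×10⁻⁶)/(0.759) + (9.16×10⁻⁶)/(1.25) + (2.14×10⁻⁶)/(0.321)] = 1.84×10⁵ V.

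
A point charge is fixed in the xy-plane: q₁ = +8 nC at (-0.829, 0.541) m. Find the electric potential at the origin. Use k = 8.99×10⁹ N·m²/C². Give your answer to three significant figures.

The total potential is the scalar sum of each charge's contribution, V = Σ kqᵢ/rᵢ.
Distances from the field point to each charge: r₁ = 0.990 m.
V = k[(8.00×10⁻⁹)/(0.990)] = 72.7 V.

72.7 V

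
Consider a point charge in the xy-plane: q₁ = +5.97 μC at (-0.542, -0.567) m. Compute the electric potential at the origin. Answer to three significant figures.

The total potential is the scalar sum of each charge's contribution, V = Σ kqᵢ/rᵢ.
Distances from the field point to each charge: r₁ = 0.784 m.
V = k[(5.97×10⁻⁶)/(0.784)] = 6.84×10⁴ V.

6.84×10⁴ V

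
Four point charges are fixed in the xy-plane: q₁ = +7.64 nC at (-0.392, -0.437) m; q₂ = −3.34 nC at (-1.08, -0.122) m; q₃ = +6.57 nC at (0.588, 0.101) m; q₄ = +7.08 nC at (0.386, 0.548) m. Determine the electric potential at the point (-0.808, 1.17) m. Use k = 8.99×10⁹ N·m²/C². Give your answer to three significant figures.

The total potential is the scalar sum of each charge's contribution, V = Σ kqᵢ/rᵢ.
Distances from the field point to each charge: r₁ = 1.66 m, r₂ = 1.32 m, r₃ = 1.76 m, r₄ = 1.35 m.
V = k[(7.64×10⁻⁹)/(1.66) + (-3.34×10⁻⁹)/(1.32) + (6.57×10⁻⁹)/(1.76) + (7.08×10⁻⁹)/(1.35)] = 99.5 V.

99.5 V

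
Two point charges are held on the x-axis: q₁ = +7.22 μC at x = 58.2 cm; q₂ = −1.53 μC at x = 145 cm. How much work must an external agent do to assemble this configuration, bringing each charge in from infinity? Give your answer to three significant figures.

-0.114 J

The assembly work is the sum of pairwise potential energies, U = Σ_{i<j} kqᵢqⱼ/rᵢⱼ.
Pair separations: r₁₂ = 0.868 m.
U = (-0.114) = -0.114 J.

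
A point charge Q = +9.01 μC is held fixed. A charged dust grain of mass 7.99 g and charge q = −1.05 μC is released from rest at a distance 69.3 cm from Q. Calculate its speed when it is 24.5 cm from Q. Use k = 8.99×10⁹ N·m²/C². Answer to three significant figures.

7.49 m/s

Only the electrostatic force acts, so mechanical energy is conserved: ½mv² = U₁ − U₂ = kQq(1/r₁ − 1/r₂).
U₁ − U₂ = (8.99×10⁹ N·m²/C²)(9.01×10⁻⁶ C)(-1.05×10⁻⁶ C)(1/0.693 − 1/0.245) = 0.224 J.
v = √(2·0.224/7.99×10⁻³) = 7.49 m/s.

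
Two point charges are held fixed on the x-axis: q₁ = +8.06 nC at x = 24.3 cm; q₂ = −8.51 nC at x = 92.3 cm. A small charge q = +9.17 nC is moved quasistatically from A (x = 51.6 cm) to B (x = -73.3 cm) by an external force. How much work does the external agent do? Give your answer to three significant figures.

-4.53×10⁻⁷ J

For quasistatic motion the external work equals the change in potential energy: W_ext = qΔV = q(V_B − V_A).
At A: distances to the source charges are 0.273 m, 0.407 m; V_A = Σ kqᵢ/rᵢ = 77.4 V.
At B: distances to the source charges are 0.976 m, 1.66 m; V_B = Σ kqᵢ/rᵢ = 28.0 V.
ΔV = V_B − V_A = -49.4 V.
W_ext = qΔV = (9.17×10⁻⁹ C)(-49.4 V) = -4.53×10⁻⁷ J.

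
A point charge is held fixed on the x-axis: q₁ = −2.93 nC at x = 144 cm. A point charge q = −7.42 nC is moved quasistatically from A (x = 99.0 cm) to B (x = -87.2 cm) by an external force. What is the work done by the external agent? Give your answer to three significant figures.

-3.50×10⁻⁷ J

For quasistatic motion the external work equals the change in potential energy: W_ext = qΔV = q(V_B − V_A).
At A: distance to the source charge is 0.450 m; V_A = kq₁/r = -58.5 V.
At B: distance to the source charge is 2.31 m; V_B = kq₁/r = -11.4 V.
ΔV = V_B − V_A = 47.1 V.
W_ext = qΔV = (-7.42×10⁻⁹ C)(47.1 V) = -3.50×10⁻⁷ J.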